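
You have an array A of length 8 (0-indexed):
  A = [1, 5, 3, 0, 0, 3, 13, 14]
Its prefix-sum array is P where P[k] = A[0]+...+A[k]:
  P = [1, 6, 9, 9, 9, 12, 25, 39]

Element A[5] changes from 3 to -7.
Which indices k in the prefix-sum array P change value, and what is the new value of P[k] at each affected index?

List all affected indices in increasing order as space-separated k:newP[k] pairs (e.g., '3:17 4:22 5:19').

Answer: 5:2 6:15 7:29

Derivation:
P[k] = A[0] + ... + A[k]
P[k] includes A[5] iff k >= 5
Affected indices: 5, 6, ..., 7; delta = -10
  P[5]: 12 + -10 = 2
  P[6]: 25 + -10 = 15
  P[7]: 39 + -10 = 29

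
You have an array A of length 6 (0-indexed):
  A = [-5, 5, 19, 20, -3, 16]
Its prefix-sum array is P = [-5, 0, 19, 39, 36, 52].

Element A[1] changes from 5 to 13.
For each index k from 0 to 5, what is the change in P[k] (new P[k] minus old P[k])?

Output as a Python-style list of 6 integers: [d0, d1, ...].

Answer: [0, 8, 8, 8, 8, 8]

Derivation:
Element change: A[1] 5 -> 13, delta = 8
For k < 1: P[k] unchanged, delta_P[k] = 0
For k >= 1: P[k] shifts by exactly 8
Delta array: [0, 8, 8, 8, 8, 8]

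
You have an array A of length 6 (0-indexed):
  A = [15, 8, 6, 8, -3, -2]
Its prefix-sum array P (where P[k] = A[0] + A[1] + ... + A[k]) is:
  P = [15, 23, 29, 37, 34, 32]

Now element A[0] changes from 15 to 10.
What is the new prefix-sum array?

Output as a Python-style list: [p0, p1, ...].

Change: A[0] 15 -> 10, delta = -5
P[k] for k < 0: unchanged (A[0] not included)
P[k] for k >= 0: shift by delta = -5
  P[0] = 15 + -5 = 10
  P[1] = 23 + -5 = 18
  P[2] = 29 + -5 = 24
  P[3] = 37 + -5 = 32
  P[4] = 34 + -5 = 29
  P[5] = 32 + -5 = 27

Answer: [10, 18, 24, 32, 29, 27]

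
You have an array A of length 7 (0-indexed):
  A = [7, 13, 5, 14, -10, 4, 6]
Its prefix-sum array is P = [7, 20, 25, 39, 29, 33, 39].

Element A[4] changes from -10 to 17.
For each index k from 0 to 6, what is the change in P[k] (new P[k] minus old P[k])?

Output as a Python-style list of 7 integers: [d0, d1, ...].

Answer: [0, 0, 0, 0, 27, 27, 27]

Derivation:
Element change: A[4] -10 -> 17, delta = 27
For k < 4: P[k] unchanged, delta_P[k] = 0
For k >= 4: P[k] shifts by exactly 27
Delta array: [0, 0, 0, 0, 27, 27, 27]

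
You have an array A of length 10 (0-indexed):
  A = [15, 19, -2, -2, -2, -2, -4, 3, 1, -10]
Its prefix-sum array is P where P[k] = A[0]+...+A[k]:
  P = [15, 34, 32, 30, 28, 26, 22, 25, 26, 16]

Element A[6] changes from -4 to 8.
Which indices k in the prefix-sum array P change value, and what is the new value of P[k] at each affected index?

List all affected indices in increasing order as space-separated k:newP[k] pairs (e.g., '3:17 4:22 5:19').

Answer: 6:34 7:37 8:38 9:28

Derivation:
P[k] = A[0] + ... + A[k]
P[k] includes A[6] iff k >= 6
Affected indices: 6, 7, ..., 9; delta = 12
  P[6]: 22 + 12 = 34
  P[7]: 25 + 12 = 37
  P[8]: 26 + 12 = 38
  P[9]: 16 + 12 = 28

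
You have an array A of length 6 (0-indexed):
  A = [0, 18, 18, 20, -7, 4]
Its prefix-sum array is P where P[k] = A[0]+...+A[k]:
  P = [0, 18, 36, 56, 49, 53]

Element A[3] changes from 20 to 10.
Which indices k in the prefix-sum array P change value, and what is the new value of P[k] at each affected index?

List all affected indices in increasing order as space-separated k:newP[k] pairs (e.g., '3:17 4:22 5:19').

P[k] = A[0] + ... + A[k]
P[k] includes A[3] iff k >= 3
Affected indices: 3, 4, ..., 5; delta = -10
  P[3]: 56 + -10 = 46
  P[4]: 49 + -10 = 39
  P[5]: 53 + -10 = 43

Answer: 3:46 4:39 5:43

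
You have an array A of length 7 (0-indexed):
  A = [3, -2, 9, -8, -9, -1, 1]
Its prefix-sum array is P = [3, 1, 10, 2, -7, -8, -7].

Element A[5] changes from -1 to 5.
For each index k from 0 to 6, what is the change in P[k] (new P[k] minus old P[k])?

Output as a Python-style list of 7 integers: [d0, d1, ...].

Element change: A[5] -1 -> 5, delta = 6
For k < 5: P[k] unchanged, delta_P[k] = 0
For k >= 5: P[k] shifts by exactly 6
Delta array: [0, 0, 0, 0, 0, 6, 6]

Answer: [0, 0, 0, 0, 0, 6, 6]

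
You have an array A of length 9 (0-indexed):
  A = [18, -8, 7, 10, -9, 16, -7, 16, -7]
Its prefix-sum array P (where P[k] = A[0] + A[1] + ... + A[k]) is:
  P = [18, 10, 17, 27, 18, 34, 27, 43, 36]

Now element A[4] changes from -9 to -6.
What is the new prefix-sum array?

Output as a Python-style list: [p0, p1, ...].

Answer: [18, 10, 17, 27, 21, 37, 30, 46, 39]

Derivation:
Change: A[4] -9 -> -6, delta = 3
P[k] for k < 4: unchanged (A[4] not included)
P[k] for k >= 4: shift by delta = 3
  P[0] = 18 + 0 = 18
  P[1] = 10 + 0 = 10
  P[2] = 17 + 0 = 17
  P[3] = 27 + 0 = 27
  P[4] = 18 + 3 = 21
  P[5] = 34 + 3 = 37
  P[6] = 27 + 3 = 30
  P[7] = 43 + 3 = 46
  P[8] = 36 + 3 = 39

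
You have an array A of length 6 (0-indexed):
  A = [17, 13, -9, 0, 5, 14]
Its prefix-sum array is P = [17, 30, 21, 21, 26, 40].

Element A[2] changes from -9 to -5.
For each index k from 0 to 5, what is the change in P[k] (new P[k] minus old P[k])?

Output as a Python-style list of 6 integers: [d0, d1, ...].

Answer: [0, 0, 4, 4, 4, 4]

Derivation:
Element change: A[2] -9 -> -5, delta = 4
For k < 2: P[k] unchanged, delta_P[k] = 0
For k >= 2: P[k] shifts by exactly 4
Delta array: [0, 0, 4, 4, 4, 4]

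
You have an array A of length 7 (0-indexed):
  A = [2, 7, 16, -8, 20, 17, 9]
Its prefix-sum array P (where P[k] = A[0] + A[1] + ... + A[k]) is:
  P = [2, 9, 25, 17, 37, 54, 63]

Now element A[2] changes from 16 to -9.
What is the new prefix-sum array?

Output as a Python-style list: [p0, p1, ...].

Change: A[2] 16 -> -9, delta = -25
P[k] for k < 2: unchanged (A[2] not included)
P[k] for k >= 2: shift by delta = -25
  P[0] = 2 + 0 = 2
  P[1] = 9 + 0 = 9
  P[2] = 25 + -25 = 0
  P[3] = 17 + -25 = -8
  P[4] = 37 + -25 = 12
  P[5] = 54 + -25 = 29
  P[6] = 63 + -25 = 38

Answer: [2, 9, 0, -8, 12, 29, 38]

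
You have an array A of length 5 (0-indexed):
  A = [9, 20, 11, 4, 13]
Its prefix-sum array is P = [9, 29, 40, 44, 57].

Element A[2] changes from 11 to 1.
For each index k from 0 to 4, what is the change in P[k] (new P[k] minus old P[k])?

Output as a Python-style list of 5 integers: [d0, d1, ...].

Element change: A[2] 11 -> 1, delta = -10
For k < 2: P[k] unchanged, delta_P[k] = 0
For k >= 2: P[k] shifts by exactly -10
Delta array: [0, 0, -10, -10, -10]

Answer: [0, 0, -10, -10, -10]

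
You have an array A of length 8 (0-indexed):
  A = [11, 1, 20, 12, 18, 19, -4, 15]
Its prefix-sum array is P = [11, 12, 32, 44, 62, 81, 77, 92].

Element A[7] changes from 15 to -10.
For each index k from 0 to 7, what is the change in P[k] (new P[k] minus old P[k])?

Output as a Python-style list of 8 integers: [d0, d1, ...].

Element change: A[7] 15 -> -10, delta = -25
For k < 7: P[k] unchanged, delta_P[k] = 0
For k >= 7: P[k] shifts by exactly -25
Delta array: [0, 0, 0, 0, 0, 0, 0, -25]

Answer: [0, 0, 0, 0, 0, 0, 0, -25]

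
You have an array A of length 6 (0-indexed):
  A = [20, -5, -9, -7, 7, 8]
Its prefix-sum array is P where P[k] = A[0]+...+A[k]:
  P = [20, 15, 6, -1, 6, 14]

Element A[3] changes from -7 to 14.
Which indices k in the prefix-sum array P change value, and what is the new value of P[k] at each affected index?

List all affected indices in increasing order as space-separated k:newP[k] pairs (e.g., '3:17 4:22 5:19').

Answer: 3:20 4:27 5:35

Derivation:
P[k] = A[0] + ... + A[k]
P[k] includes A[3] iff k >= 3
Affected indices: 3, 4, ..., 5; delta = 21
  P[3]: -1 + 21 = 20
  P[4]: 6 + 21 = 27
  P[5]: 14 + 21 = 35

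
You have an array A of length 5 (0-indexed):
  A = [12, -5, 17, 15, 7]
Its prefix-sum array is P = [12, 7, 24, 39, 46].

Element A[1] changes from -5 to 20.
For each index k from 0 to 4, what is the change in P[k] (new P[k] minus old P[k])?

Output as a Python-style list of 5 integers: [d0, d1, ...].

Element change: A[1] -5 -> 20, delta = 25
For k < 1: P[k] unchanged, delta_P[k] = 0
For k >= 1: P[k] shifts by exactly 25
Delta array: [0, 25, 25, 25, 25]

Answer: [0, 25, 25, 25, 25]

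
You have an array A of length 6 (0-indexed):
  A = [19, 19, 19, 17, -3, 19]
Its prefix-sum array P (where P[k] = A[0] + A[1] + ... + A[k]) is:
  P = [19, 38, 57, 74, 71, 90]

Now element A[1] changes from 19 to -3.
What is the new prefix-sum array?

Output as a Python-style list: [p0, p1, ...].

Change: A[1] 19 -> -3, delta = -22
P[k] for k < 1: unchanged (A[1] not included)
P[k] for k >= 1: shift by delta = -22
  P[0] = 19 + 0 = 19
  P[1] = 38 + -22 = 16
  P[2] = 57 + -22 = 35
  P[3] = 74 + -22 = 52
  P[4] = 71 + -22 = 49
  P[5] = 90 + -22 = 68

Answer: [19, 16, 35, 52, 49, 68]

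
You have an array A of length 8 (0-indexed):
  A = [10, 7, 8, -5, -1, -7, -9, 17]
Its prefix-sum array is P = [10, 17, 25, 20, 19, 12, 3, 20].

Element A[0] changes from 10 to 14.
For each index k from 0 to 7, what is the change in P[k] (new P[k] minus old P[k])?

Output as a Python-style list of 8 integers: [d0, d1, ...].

Answer: [4, 4, 4, 4, 4, 4, 4, 4]

Derivation:
Element change: A[0] 10 -> 14, delta = 4
For k < 0: P[k] unchanged, delta_P[k] = 0
For k >= 0: P[k] shifts by exactly 4
Delta array: [4, 4, 4, 4, 4, 4, 4, 4]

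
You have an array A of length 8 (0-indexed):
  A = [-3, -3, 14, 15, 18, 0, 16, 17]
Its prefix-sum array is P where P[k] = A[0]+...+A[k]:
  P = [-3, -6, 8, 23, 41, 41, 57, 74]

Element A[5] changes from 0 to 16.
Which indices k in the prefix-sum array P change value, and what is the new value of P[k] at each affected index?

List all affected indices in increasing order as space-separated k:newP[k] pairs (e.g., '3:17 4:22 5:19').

P[k] = A[0] + ... + A[k]
P[k] includes A[5] iff k >= 5
Affected indices: 5, 6, ..., 7; delta = 16
  P[5]: 41 + 16 = 57
  P[6]: 57 + 16 = 73
  P[7]: 74 + 16 = 90

Answer: 5:57 6:73 7:90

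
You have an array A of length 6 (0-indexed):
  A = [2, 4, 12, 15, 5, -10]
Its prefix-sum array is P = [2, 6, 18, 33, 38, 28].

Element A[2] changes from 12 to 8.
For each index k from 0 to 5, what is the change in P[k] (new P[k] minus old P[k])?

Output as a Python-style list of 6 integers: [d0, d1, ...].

Element change: A[2] 12 -> 8, delta = -4
For k < 2: P[k] unchanged, delta_P[k] = 0
For k >= 2: P[k] shifts by exactly -4
Delta array: [0, 0, -4, -4, -4, -4]

Answer: [0, 0, -4, -4, -4, -4]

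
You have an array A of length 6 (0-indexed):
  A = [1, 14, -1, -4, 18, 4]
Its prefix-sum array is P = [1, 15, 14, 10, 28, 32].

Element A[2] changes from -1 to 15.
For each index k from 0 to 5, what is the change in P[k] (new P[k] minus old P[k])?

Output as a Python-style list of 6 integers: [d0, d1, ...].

Element change: A[2] -1 -> 15, delta = 16
For k < 2: P[k] unchanged, delta_P[k] = 0
For k >= 2: P[k] shifts by exactly 16
Delta array: [0, 0, 16, 16, 16, 16]

Answer: [0, 0, 16, 16, 16, 16]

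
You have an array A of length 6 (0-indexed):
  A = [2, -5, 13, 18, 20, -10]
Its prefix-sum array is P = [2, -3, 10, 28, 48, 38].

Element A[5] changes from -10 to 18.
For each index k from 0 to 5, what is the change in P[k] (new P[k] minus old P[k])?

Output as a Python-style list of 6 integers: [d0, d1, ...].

Element change: A[5] -10 -> 18, delta = 28
For k < 5: P[k] unchanged, delta_P[k] = 0
For k >= 5: P[k] shifts by exactly 28
Delta array: [0, 0, 0, 0, 0, 28]

Answer: [0, 0, 0, 0, 0, 28]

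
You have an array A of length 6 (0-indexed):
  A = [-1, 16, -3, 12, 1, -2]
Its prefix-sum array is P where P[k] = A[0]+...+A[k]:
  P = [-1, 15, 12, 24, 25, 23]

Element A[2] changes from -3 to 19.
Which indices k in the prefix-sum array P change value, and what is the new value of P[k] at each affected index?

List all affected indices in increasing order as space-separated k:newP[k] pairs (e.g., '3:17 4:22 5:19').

P[k] = A[0] + ... + A[k]
P[k] includes A[2] iff k >= 2
Affected indices: 2, 3, ..., 5; delta = 22
  P[2]: 12 + 22 = 34
  P[3]: 24 + 22 = 46
  P[4]: 25 + 22 = 47
  P[5]: 23 + 22 = 45

Answer: 2:34 3:46 4:47 5:45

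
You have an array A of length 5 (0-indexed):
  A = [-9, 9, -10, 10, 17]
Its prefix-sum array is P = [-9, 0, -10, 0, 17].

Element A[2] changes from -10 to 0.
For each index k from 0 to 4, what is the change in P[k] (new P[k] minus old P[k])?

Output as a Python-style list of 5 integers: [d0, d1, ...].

Element change: A[2] -10 -> 0, delta = 10
For k < 2: P[k] unchanged, delta_P[k] = 0
For k >= 2: P[k] shifts by exactly 10
Delta array: [0, 0, 10, 10, 10]

Answer: [0, 0, 10, 10, 10]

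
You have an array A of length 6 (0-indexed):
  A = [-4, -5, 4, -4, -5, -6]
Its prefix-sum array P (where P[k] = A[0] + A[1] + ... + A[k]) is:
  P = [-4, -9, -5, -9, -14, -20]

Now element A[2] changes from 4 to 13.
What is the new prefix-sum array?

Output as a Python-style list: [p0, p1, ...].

Change: A[2] 4 -> 13, delta = 9
P[k] for k < 2: unchanged (A[2] not included)
P[k] for k >= 2: shift by delta = 9
  P[0] = -4 + 0 = -4
  P[1] = -9 + 0 = -9
  P[2] = -5 + 9 = 4
  P[3] = -9 + 9 = 0
  P[4] = -14 + 9 = -5
  P[5] = -20 + 9 = -11

Answer: [-4, -9, 4, 0, -5, -11]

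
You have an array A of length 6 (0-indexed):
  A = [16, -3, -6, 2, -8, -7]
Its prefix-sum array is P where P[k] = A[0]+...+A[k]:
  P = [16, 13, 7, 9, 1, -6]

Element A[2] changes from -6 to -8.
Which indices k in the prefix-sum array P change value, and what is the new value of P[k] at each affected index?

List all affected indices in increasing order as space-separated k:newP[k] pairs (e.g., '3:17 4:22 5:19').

Answer: 2:5 3:7 4:-1 5:-8

Derivation:
P[k] = A[0] + ... + A[k]
P[k] includes A[2] iff k >= 2
Affected indices: 2, 3, ..., 5; delta = -2
  P[2]: 7 + -2 = 5
  P[3]: 9 + -2 = 7
  P[4]: 1 + -2 = -1
  P[5]: -6 + -2 = -8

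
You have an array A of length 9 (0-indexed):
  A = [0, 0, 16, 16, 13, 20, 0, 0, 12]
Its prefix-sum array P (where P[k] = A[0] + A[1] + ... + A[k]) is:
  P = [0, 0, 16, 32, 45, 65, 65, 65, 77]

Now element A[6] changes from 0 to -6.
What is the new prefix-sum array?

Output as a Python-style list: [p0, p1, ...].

Change: A[6] 0 -> -6, delta = -6
P[k] for k < 6: unchanged (A[6] not included)
P[k] for k >= 6: shift by delta = -6
  P[0] = 0 + 0 = 0
  P[1] = 0 + 0 = 0
  P[2] = 16 + 0 = 16
  P[3] = 32 + 0 = 32
  P[4] = 45 + 0 = 45
  P[5] = 65 + 0 = 65
  P[6] = 65 + -6 = 59
  P[7] = 65 + -6 = 59
  P[8] = 77 + -6 = 71

Answer: [0, 0, 16, 32, 45, 65, 59, 59, 71]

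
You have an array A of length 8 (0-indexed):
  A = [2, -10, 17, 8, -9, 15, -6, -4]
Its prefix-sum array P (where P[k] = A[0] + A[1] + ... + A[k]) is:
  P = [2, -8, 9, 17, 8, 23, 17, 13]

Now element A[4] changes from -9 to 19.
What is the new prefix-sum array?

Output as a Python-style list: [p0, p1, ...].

Change: A[4] -9 -> 19, delta = 28
P[k] for k < 4: unchanged (A[4] not included)
P[k] for k >= 4: shift by delta = 28
  P[0] = 2 + 0 = 2
  P[1] = -8 + 0 = -8
  P[2] = 9 + 0 = 9
  P[3] = 17 + 0 = 17
  P[4] = 8 + 28 = 36
  P[5] = 23 + 28 = 51
  P[6] = 17 + 28 = 45
  P[7] = 13 + 28 = 41

Answer: [2, -8, 9, 17, 36, 51, 45, 41]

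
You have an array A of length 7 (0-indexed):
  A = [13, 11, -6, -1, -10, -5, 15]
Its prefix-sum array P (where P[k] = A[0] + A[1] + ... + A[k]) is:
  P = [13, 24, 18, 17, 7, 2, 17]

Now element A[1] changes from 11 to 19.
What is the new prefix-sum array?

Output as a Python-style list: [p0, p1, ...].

Change: A[1] 11 -> 19, delta = 8
P[k] for k < 1: unchanged (A[1] not included)
P[k] for k >= 1: shift by delta = 8
  P[0] = 13 + 0 = 13
  P[1] = 24 + 8 = 32
  P[2] = 18 + 8 = 26
  P[3] = 17 + 8 = 25
  P[4] = 7 + 8 = 15
  P[5] = 2 + 8 = 10
  P[6] = 17 + 8 = 25

Answer: [13, 32, 26, 25, 15, 10, 25]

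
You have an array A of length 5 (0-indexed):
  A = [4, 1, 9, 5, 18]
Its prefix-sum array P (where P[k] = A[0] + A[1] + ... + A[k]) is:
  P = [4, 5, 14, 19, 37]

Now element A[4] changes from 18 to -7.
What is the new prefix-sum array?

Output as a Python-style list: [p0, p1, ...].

Change: A[4] 18 -> -7, delta = -25
P[k] for k < 4: unchanged (A[4] not included)
P[k] for k >= 4: shift by delta = -25
  P[0] = 4 + 0 = 4
  P[1] = 5 + 0 = 5
  P[2] = 14 + 0 = 14
  P[3] = 19 + 0 = 19
  P[4] = 37 + -25 = 12

Answer: [4, 5, 14, 19, 12]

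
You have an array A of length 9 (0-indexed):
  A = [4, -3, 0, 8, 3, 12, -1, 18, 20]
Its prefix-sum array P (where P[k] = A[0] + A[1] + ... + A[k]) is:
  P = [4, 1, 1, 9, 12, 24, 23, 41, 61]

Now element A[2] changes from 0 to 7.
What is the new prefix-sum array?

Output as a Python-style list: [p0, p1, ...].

Answer: [4, 1, 8, 16, 19, 31, 30, 48, 68]

Derivation:
Change: A[2] 0 -> 7, delta = 7
P[k] for k < 2: unchanged (A[2] not included)
P[k] for k >= 2: shift by delta = 7
  P[0] = 4 + 0 = 4
  P[1] = 1 + 0 = 1
  P[2] = 1 + 7 = 8
  P[3] = 9 + 7 = 16
  P[4] = 12 + 7 = 19
  P[5] = 24 + 7 = 31
  P[6] = 23 + 7 = 30
  P[7] = 41 + 7 = 48
  P[8] = 61 + 7 = 68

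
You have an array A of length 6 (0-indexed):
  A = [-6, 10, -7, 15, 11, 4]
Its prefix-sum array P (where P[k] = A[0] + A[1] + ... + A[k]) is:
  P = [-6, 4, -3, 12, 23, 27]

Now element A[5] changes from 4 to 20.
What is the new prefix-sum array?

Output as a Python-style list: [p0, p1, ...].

Change: A[5] 4 -> 20, delta = 16
P[k] for k < 5: unchanged (A[5] not included)
P[k] for k >= 5: shift by delta = 16
  P[0] = -6 + 0 = -6
  P[1] = 4 + 0 = 4
  P[2] = -3 + 0 = -3
  P[3] = 12 + 0 = 12
  P[4] = 23 + 0 = 23
  P[5] = 27 + 16 = 43

Answer: [-6, 4, -3, 12, 23, 43]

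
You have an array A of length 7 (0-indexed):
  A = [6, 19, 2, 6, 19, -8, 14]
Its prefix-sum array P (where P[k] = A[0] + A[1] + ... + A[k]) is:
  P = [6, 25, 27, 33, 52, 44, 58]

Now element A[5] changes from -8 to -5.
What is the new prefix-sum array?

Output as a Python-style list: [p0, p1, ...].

Answer: [6, 25, 27, 33, 52, 47, 61]

Derivation:
Change: A[5] -8 -> -5, delta = 3
P[k] for k < 5: unchanged (A[5] not included)
P[k] for k >= 5: shift by delta = 3
  P[0] = 6 + 0 = 6
  P[1] = 25 + 0 = 25
  P[2] = 27 + 0 = 27
  P[3] = 33 + 0 = 33
  P[4] = 52 + 0 = 52
  P[5] = 44 + 3 = 47
  P[6] = 58 + 3 = 61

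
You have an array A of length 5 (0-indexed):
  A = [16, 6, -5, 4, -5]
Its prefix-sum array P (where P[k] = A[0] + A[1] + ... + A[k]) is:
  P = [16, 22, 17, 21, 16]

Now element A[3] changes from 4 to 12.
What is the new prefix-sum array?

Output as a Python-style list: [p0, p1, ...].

Change: A[3] 4 -> 12, delta = 8
P[k] for k < 3: unchanged (A[3] not included)
P[k] for k >= 3: shift by delta = 8
  P[0] = 16 + 0 = 16
  P[1] = 22 + 0 = 22
  P[2] = 17 + 0 = 17
  P[3] = 21 + 8 = 29
  P[4] = 16 + 8 = 24

Answer: [16, 22, 17, 29, 24]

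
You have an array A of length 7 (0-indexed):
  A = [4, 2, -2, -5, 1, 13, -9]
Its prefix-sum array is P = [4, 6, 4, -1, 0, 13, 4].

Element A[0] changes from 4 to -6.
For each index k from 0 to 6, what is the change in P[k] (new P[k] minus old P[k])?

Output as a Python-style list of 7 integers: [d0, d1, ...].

Element change: A[0] 4 -> -6, delta = -10
For k < 0: P[k] unchanged, delta_P[k] = 0
For k >= 0: P[k] shifts by exactly -10
Delta array: [-10, -10, -10, -10, -10, -10, -10]

Answer: [-10, -10, -10, -10, -10, -10, -10]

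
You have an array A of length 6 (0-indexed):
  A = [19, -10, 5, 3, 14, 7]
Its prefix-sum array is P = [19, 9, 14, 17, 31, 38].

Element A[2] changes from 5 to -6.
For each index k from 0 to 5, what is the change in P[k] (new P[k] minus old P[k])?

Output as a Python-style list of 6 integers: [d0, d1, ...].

Element change: A[2] 5 -> -6, delta = -11
For k < 2: P[k] unchanged, delta_P[k] = 0
For k >= 2: P[k] shifts by exactly -11
Delta array: [0, 0, -11, -11, -11, -11]

Answer: [0, 0, -11, -11, -11, -11]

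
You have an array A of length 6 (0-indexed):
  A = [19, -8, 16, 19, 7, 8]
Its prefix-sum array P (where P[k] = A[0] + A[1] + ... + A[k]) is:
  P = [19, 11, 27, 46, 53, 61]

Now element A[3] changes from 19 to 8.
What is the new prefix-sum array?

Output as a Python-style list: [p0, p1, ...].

Answer: [19, 11, 27, 35, 42, 50]

Derivation:
Change: A[3] 19 -> 8, delta = -11
P[k] for k < 3: unchanged (A[3] not included)
P[k] for k >= 3: shift by delta = -11
  P[0] = 19 + 0 = 19
  P[1] = 11 + 0 = 11
  P[2] = 27 + 0 = 27
  P[3] = 46 + -11 = 35
  P[4] = 53 + -11 = 42
  P[5] = 61 + -11 = 50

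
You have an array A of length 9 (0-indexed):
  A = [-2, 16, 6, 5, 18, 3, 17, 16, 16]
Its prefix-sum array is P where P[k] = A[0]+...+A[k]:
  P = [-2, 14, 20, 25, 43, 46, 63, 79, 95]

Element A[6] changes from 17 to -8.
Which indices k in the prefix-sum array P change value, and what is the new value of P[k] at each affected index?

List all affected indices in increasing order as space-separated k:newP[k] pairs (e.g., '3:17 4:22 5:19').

P[k] = A[0] + ... + A[k]
P[k] includes A[6] iff k >= 6
Affected indices: 6, 7, ..., 8; delta = -25
  P[6]: 63 + -25 = 38
  P[7]: 79 + -25 = 54
  P[8]: 95 + -25 = 70

Answer: 6:38 7:54 8:70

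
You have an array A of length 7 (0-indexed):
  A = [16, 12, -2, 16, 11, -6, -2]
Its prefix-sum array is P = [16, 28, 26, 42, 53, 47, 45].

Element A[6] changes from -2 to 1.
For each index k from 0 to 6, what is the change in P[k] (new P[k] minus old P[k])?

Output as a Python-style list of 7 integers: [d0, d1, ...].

Answer: [0, 0, 0, 0, 0, 0, 3]

Derivation:
Element change: A[6] -2 -> 1, delta = 3
For k < 6: P[k] unchanged, delta_P[k] = 0
For k >= 6: P[k] shifts by exactly 3
Delta array: [0, 0, 0, 0, 0, 0, 3]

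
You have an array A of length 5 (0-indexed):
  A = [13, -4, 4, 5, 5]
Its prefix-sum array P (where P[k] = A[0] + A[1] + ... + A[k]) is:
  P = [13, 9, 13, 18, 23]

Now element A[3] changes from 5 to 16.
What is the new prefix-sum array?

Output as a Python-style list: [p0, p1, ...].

Answer: [13, 9, 13, 29, 34]

Derivation:
Change: A[3] 5 -> 16, delta = 11
P[k] for k < 3: unchanged (A[3] not included)
P[k] for k >= 3: shift by delta = 11
  P[0] = 13 + 0 = 13
  P[1] = 9 + 0 = 9
  P[2] = 13 + 0 = 13
  P[3] = 18 + 11 = 29
  P[4] = 23 + 11 = 34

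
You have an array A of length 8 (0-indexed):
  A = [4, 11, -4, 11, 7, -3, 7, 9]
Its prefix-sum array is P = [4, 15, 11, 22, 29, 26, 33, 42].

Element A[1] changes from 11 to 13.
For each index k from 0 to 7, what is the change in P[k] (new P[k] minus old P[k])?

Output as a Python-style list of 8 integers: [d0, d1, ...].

Element change: A[1] 11 -> 13, delta = 2
For k < 1: P[k] unchanged, delta_P[k] = 0
For k >= 1: P[k] shifts by exactly 2
Delta array: [0, 2, 2, 2, 2, 2, 2, 2]

Answer: [0, 2, 2, 2, 2, 2, 2, 2]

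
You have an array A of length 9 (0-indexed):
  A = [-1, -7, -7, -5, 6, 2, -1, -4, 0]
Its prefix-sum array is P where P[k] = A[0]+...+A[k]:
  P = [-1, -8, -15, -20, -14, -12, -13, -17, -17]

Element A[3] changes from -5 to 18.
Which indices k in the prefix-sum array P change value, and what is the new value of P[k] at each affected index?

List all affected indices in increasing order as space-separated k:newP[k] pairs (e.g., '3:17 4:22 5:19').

P[k] = A[0] + ... + A[k]
P[k] includes A[3] iff k >= 3
Affected indices: 3, 4, ..., 8; delta = 23
  P[3]: -20 + 23 = 3
  P[4]: -14 + 23 = 9
  P[5]: -12 + 23 = 11
  P[6]: -13 + 23 = 10
  P[7]: -17 + 23 = 6
  P[8]: -17 + 23 = 6

Answer: 3:3 4:9 5:11 6:10 7:6 8:6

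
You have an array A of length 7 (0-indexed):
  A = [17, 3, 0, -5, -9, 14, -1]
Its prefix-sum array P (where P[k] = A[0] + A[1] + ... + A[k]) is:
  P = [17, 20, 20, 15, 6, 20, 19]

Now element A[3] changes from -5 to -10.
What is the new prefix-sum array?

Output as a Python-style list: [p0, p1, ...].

Answer: [17, 20, 20, 10, 1, 15, 14]

Derivation:
Change: A[3] -5 -> -10, delta = -5
P[k] for k < 3: unchanged (A[3] not included)
P[k] for k >= 3: shift by delta = -5
  P[0] = 17 + 0 = 17
  P[1] = 20 + 0 = 20
  P[2] = 20 + 0 = 20
  P[3] = 15 + -5 = 10
  P[4] = 6 + -5 = 1
  P[5] = 20 + -5 = 15
  P[6] = 19 + -5 = 14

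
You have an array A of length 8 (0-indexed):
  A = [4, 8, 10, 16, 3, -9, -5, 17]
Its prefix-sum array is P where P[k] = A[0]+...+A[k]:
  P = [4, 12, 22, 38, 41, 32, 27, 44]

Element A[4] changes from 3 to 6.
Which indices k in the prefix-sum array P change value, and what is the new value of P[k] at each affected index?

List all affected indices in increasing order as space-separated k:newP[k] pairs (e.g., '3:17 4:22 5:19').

Answer: 4:44 5:35 6:30 7:47

Derivation:
P[k] = A[0] + ... + A[k]
P[k] includes A[4] iff k >= 4
Affected indices: 4, 5, ..., 7; delta = 3
  P[4]: 41 + 3 = 44
  P[5]: 32 + 3 = 35
  P[6]: 27 + 3 = 30
  P[7]: 44 + 3 = 47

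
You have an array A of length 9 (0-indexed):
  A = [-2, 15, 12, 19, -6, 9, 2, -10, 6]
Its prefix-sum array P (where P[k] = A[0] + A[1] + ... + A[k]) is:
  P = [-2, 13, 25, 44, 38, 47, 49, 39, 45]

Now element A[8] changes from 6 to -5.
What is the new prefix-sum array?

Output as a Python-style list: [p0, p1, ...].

Change: A[8] 6 -> -5, delta = -11
P[k] for k < 8: unchanged (A[8] not included)
P[k] for k >= 8: shift by delta = -11
  P[0] = -2 + 0 = -2
  P[1] = 13 + 0 = 13
  P[2] = 25 + 0 = 25
  P[3] = 44 + 0 = 44
  P[4] = 38 + 0 = 38
  P[5] = 47 + 0 = 47
  P[6] = 49 + 0 = 49
  P[7] = 39 + 0 = 39
  P[8] = 45 + -11 = 34

Answer: [-2, 13, 25, 44, 38, 47, 49, 39, 34]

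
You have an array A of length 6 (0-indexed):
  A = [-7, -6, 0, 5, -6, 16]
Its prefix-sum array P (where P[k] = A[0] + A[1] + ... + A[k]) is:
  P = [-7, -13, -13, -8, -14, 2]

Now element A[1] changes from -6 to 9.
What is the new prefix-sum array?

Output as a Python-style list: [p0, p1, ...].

Answer: [-7, 2, 2, 7, 1, 17]

Derivation:
Change: A[1] -6 -> 9, delta = 15
P[k] for k < 1: unchanged (A[1] not included)
P[k] for k >= 1: shift by delta = 15
  P[0] = -7 + 0 = -7
  P[1] = -13 + 15 = 2
  P[2] = -13 + 15 = 2
  P[3] = -8 + 15 = 7
  P[4] = -14 + 15 = 1
  P[5] = 2 + 15 = 17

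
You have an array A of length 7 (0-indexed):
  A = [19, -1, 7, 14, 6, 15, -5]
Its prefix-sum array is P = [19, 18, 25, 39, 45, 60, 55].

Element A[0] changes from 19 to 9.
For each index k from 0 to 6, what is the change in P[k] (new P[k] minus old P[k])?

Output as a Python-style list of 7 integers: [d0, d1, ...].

Answer: [-10, -10, -10, -10, -10, -10, -10]

Derivation:
Element change: A[0] 19 -> 9, delta = -10
For k < 0: P[k] unchanged, delta_P[k] = 0
For k >= 0: P[k] shifts by exactly -10
Delta array: [-10, -10, -10, -10, -10, -10, -10]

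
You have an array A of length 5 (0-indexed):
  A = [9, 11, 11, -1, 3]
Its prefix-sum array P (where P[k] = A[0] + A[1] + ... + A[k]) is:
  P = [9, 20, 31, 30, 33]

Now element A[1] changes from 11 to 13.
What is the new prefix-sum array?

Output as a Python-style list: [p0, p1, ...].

Answer: [9, 22, 33, 32, 35]

Derivation:
Change: A[1] 11 -> 13, delta = 2
P[k] for k < 1: unchanged (A[1] not included)
P[k] for k >= 1: shift by delta = 2
  P[0] = 9 + 0 = 9
  P[1] = 20 + 2 = 22
  P[2] = 31 + 2 = 33
  P[3] = 30 + 2 = 32
  P[4] = 33 + 2 = 35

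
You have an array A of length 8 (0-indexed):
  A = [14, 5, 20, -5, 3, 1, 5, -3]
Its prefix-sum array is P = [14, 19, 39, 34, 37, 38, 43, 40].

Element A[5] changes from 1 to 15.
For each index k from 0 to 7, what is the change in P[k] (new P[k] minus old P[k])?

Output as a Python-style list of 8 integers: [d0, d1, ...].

Element change: A[5] 1 -> 15, delta = 14
For k < 5: P[k] unchanged, delta_P[k] = 0
For k >= 5: P[k] shifts by exactly 14
Delta array: [0, 0, 0, 0, 0, 14, 14, 14]

Answer: [0, 0, 0, 0, 0, 14, 14, 14]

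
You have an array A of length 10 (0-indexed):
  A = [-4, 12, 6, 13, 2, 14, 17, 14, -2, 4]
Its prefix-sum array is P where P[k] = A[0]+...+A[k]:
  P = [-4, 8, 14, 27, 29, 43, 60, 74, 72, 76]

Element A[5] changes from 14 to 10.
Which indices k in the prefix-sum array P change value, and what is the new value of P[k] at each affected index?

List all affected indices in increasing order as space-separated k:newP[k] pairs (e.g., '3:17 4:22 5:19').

Answer: 5:39 6:56 7:70 8:68 9:72

Derivation:
P[k] = A[0] + ... + A[k]
P[k] includes A[5] iff k >= 5
Affected indices: 5, 6, ..., 9; delta = -4
  P[5]: 43 + -4 = 39
  P[6]: 60 + -4 = 56
  P[7]: 74 + -4 = 70
  P[8]: 72 + -4 = 68
  P[9]: 76 + -4 = 72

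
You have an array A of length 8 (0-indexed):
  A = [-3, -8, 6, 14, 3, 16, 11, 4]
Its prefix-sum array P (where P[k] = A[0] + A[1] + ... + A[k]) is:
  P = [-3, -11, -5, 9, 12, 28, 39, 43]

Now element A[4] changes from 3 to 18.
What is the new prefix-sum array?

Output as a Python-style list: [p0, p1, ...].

Change: A[4] 3 -> 18, delta = 15
P[k] for k < 4: unchanged (A[4] not included)
P[k] for k >= 4: shift by delta = 15
  P[0] = -3 + 0 = -3
  P[1] = -11 + 0 = -11
  P[2] = -5 + 0 = -5
  P[3] = 9 + 0 = 9
  P[4] = 12 + 15 = 27
  P[5] = 28 + 15 = 43
  P[6] = 39 + 15 = 54
  P[7] = 43 + 15 = 58

Answer: [-3, -11, -5, 9, 27, 43, 54, 58]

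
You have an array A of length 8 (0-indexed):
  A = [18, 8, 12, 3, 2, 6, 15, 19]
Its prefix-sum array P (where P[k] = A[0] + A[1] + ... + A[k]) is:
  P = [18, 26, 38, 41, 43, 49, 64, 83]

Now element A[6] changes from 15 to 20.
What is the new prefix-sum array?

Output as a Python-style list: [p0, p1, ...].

Change: A[6] 15 -> 20, delta = 5
P[k] for k < 6: unchanged (A[6] not included)
P[k] for k >= 6: shift by delta = 5
  P[0] = 18 + 0 = 18
  P[1] = 26 + 0 = 26
  P[2] = 38 + 0 = 38
  P[3] = 41 + 0 = 41
  P[4] = 43 + 0 = 43
  P[5] = 49 + 0 = 49
  P[6] = 64 + 5 = 69
  P[7] = 83 + 5 = 88

Answer: [18, 26, 38, 41, 43, 49, 69, 88]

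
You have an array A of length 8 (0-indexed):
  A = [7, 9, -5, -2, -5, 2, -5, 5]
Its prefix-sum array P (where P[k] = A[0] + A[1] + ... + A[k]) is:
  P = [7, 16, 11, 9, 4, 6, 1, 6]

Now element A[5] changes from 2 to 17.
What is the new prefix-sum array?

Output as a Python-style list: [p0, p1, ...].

Change: A[5] 2 -> 17, delta = 15
P[k] for k < 5: unchanged (A[5] not included)
P[k] for k >= 5: shift by delta = 15
  P[0] = 7 + 0 = 7
  P[1] = 16 + 0 = 16
  P[2] = 11 + 0 = 11
  P[3] = 9 + 0 = 9
  P[4] = 4 + 0 = 4
  P[5] = 6 + 15 = 21
  P[6] = 1 + 15 = 16
  P[7] = 6 + 15 = 21

Answer: [7, 16, 11, 9, 4, 21, 16, 21]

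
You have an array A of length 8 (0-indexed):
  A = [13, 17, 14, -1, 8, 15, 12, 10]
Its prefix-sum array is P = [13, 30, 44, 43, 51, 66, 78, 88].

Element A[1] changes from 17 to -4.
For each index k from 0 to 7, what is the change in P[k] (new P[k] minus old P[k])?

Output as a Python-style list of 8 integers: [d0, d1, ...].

Element change: A[1] 17 -> -4, delta = -21
For k < 1: P[k] unchanged, delta_P[k] = 0
For k >= 1: P[k] shifts by exactly -21
Delta array: [0, -21, -21, -21, -21, -21, -21, -21]

Answer: [0, -21, -21, -21, -21, -21, -21, -21]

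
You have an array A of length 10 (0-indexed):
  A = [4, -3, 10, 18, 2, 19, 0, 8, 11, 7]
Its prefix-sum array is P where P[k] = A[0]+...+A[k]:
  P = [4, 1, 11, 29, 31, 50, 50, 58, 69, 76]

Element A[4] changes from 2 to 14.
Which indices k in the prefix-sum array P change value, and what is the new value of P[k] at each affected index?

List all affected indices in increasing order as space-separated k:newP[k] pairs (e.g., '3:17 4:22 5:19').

Answer: 4:43 5:62 6:62 7:70 8:81 9:88

Derivation:
P[k] = A[0] + ... + A[k]
P[k] includes A[4] iff k >= 4
Affected indices: 4, 5, ..., 9; delta = 12
  P[4]: 31 + 12 = 43
  P[5]: 50 + 12 = 62
  P[6]: 50 + 12 = 62
  P[7]: 58 + 12 = 70
  P[8]: 69 + 12 = 81
  P[9]: 76 + 12 = 88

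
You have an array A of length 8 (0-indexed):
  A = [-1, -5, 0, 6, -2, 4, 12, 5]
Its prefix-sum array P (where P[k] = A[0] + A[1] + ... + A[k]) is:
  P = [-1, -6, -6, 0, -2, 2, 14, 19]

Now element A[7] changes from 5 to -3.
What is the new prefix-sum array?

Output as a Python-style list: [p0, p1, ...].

Change: A[7] 5 -> -3, delta = -8
P[k] for k < 7: unchanged (A[7] not included)
P[k] for k >= 7: shift by delta = -8
  P[0] = -1 + 0 = -1
  P[1] = -6 + 0 = -6
  P[2] = -6 + 0 = -6
  P[3] = 0 + 0 = 0
  P[4] = -2 + 0 = -2
  P[5] = 2 + 0 = 2
  P[6] = 14 + 0 = 14
  P[7] = 19 + -8 = 11

Answer: [-1, -6, -6, 0, -2, 2, 14, 11]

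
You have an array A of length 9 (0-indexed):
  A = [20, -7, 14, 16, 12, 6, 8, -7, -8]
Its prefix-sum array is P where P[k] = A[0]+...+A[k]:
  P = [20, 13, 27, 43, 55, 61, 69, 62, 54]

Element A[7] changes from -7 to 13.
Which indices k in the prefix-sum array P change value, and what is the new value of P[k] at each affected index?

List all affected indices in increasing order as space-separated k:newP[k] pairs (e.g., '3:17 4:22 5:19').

Answer: 7:82 8:74

Derivation:
P[k] = A[0] + ... + A[k]
P[k] includes A[7] iff k >= 7
Affected indices: 7, 8, ..., 8; delta = 20
  P[7]: 62 + 20 = 82
  P[8]: 54 + 20 = 74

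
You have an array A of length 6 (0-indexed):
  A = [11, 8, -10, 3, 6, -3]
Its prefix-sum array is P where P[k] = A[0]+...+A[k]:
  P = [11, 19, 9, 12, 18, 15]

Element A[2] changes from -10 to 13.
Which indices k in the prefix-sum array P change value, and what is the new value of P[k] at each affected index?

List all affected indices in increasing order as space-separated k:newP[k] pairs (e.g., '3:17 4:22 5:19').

Answer: 2:32 3:35 4:41 5:38

Derivation:
P[k] = A[0] + ... + A[k]
P[k] includes A[2] iff k >= 2
Affected indices: 2, 3, ..., 5; delta = 23
  P[2]: 9 + 23 = 32
  P[3]: 12 + 23 = 35
  P[4]: 18 + 23 = 41
  P[5]: 15 + 23 = 38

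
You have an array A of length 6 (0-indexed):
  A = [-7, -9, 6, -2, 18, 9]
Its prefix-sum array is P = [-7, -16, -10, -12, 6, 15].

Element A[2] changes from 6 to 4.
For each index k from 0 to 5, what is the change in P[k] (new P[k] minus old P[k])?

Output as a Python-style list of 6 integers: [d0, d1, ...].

Element change: A[2] 6 -> 4, delta = -2
For k < 2: P[k] unchanged, delta_P[k] = 0
For k >= 2: P[k] shifts by exactly -2
Delta array: [0, 0, -2, -2, -2, -2]

Answer: [0, 0, -2, -2, -2, -2]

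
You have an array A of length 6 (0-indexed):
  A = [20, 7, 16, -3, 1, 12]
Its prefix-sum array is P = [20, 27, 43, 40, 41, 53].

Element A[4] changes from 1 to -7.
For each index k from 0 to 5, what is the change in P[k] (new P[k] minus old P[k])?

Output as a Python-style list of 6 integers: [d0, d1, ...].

Answer: [0, 0, 0, 0, -8, -8]

Derivation:
Element change: A[4] 1 -> -7, delta = -8
For k < 4: P[k] unchanged, delta_P[k] = 0
For k >= 4: P[k] shifts by exactly -8
Delta array: [0, 0, 0, 0, -8, -8]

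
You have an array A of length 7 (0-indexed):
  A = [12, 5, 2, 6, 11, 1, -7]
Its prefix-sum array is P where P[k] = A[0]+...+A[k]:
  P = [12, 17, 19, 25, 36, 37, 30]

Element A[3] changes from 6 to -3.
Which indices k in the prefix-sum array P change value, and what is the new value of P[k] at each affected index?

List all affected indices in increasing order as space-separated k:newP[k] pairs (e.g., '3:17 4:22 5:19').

Answer: 3:16 4:27 5:28 6:21

Derivation:
P[k] = A[0] + ... + A[k]
P[k] includes A[3] iff k >= 3
Affected indices: 3, 4, ..., 6; delta = -9
  P[3]: 25 + -9 = 16
  P[4]: 36 + -9 = 27
  P[5]: 37 + -9 = 28
  P[6]: 30 + -9 = 21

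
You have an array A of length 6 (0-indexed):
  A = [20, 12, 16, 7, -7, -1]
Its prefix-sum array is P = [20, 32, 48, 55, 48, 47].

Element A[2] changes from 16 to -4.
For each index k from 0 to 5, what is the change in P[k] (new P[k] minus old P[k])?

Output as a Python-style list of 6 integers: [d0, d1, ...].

Answer: [0, 0, -20, -20, -20, -20]

Derivation:
Element change: A[2] 16 -> -4, delta = -20
For k < 2: P[k] unchanged, delta_P[k] = 0
For k >= 2: P[k] shifts by exactly -20
Delta array: [0, 0, -20, -20, -20, -20]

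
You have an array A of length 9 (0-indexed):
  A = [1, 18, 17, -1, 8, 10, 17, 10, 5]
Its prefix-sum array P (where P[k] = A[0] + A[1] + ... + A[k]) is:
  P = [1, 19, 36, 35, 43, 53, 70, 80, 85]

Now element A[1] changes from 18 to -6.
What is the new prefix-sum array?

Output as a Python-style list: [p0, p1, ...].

Answer: [1, -5, 12, 11, 19, 29, 46, 56, 61]

Derivation:
Change: A[1] 18 -> -6, delta = -24
P[k] for k < 1: unchanged (A[1] not included)
P[k] for k >= 1: shift by delta = -24
  P[0] = 1 + 0 = 1
  P[1] = 19 + -24 = -5
  P[2] = 36 + -24 = 12
  P[3] = 35 + -24 = 11
  P[4] = 43 + -24 = 19
  P[5] = 53 + -24 = 29
  P[6] = 70 + -24 = 46
  P[7] = 80 + -24 = 56
  P[8] = 85 + -24 = 61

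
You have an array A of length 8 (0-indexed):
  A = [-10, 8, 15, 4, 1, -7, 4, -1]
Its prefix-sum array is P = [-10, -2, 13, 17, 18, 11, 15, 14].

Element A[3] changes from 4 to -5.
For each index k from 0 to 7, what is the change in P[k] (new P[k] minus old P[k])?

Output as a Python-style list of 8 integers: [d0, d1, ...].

Answer: [0, 0, 0, -9, -9, -9, -9, -9]

Derivation:
Element change: A[3] 4 -> -5, delta = -9
For k < 3: P[k] unchanged, delta_P[k] = 0
For k >= 3: P[k] shifts by exactly -9
Delta array: [0, 0, 0, -9, -9, -9, -9, -9]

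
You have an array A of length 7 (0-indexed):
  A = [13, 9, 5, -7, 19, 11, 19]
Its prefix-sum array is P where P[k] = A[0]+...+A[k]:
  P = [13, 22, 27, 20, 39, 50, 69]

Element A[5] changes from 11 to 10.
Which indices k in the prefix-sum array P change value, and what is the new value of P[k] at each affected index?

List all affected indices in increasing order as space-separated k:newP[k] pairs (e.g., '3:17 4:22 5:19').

P[k] = A[0] + ... + A[k]
P[k] includes A[5] iff k >= 5
Affected indices: 5, 6, ..., 6; delta = -1
  P[5]: 50 + -1 = 49
  P[6]: 69 + -1 = 68

Answer: 5:49 6:68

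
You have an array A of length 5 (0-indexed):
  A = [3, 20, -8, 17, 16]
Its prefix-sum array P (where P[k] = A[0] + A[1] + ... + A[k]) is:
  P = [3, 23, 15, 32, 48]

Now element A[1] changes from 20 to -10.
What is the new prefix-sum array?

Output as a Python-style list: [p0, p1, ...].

Change: A[1] 20 -> -10, delta = -30
P[k] for k < 1: unchanged (A[1] not included)
P[k] for k >= 1: shift by delta = -30
  P[0] = 3 + 0 = 3
  P[1] = 23 + -30 = -7
  P[2] = 15 + -30 = -15
  P[3] = 32 + -30 = 2
  P[4] = 48 + -30 = 18

Answer: [3, -7, -15, 2, 18]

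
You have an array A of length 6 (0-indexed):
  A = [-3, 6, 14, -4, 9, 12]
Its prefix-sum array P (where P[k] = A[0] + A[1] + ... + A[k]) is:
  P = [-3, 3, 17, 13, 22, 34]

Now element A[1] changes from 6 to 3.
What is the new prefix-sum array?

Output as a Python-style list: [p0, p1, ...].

Answer: [-3, 0, 14, 10, 19, 31]

Derivation:
Change: A[1] 6 -> 3, delta = -3
P[k] for k < 1: unchanged (A[1] not included)
P[k] for k >= 1: shift by delta = -3
  P[0] = -3 + 0 = -3
  P[1] = 3 + -3 = 0
  P[2] = 17 + -3 = 14
  P[3] = 13 + -3 = 10
  P[4] = 22 + -3 = 19
  P[5] = 34 + -3 = 31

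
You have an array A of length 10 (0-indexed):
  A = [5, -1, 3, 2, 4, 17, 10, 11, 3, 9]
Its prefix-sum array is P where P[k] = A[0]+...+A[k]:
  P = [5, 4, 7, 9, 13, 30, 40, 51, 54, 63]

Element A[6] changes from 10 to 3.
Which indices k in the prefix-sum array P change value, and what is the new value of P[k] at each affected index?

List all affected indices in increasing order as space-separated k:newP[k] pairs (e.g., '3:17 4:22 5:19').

P[k] = A[0] + ... + A[k]
P[k] includes A[6] iff k >= 6
Affected indices: 6, 7, ..., 9; delta = -7
  P[6]: 40 + -7 = 33
  P[7]: 51 + -7 = 44
  P[8]: 54 + -7 = 47
  P[9]: 63 + -7 = 56

Answer: 6:33 7:44 8:47 9:56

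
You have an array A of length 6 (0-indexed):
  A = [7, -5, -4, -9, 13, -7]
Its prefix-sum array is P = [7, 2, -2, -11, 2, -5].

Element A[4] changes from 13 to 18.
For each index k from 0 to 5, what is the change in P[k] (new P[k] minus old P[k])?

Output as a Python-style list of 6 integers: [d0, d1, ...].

Answer: [0, 0, 0, 0, 5, 5]

Derivation:
Element change: A[4] 13 -> 18, delta = 5
For k < 4: P[k] unchanged, delta_P[k] = 0
For k >= 4: P[k] shifts by exactly 5
Delta array: [0, 0, 0, 0, 5, 5]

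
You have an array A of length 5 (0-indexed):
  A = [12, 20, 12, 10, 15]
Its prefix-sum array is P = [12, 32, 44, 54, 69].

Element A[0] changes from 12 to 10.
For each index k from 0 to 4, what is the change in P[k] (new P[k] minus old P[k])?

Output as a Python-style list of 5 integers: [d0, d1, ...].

Answer: [-2, -2, -2, -2, -2]

Derivation:
Element change: A[0] 12 -> 10, delta = -2
For k < 0: P[k] unchanged, delta_P[k] = 0
For k >= 0: P[k] shifts by exactly -2
Delta array: [-2, -2, -2, -2, -2]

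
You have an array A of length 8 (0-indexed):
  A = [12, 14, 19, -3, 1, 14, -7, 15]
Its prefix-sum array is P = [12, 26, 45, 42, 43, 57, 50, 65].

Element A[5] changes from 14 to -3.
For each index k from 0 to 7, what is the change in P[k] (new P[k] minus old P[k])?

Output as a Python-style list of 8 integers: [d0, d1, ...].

Answer: [0, 0, 0, 0, 0, -17, -17, -17]

Derivation:
Element change: A[5] 14 -> -3, delta = -17
For k < 5: P[k] unchanged, delta_P[k] = 0
For k >= 5: P[k] shifts by exactly -17
Delta array: [0, 0, 0, 0, 0, -17, -17, -17]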